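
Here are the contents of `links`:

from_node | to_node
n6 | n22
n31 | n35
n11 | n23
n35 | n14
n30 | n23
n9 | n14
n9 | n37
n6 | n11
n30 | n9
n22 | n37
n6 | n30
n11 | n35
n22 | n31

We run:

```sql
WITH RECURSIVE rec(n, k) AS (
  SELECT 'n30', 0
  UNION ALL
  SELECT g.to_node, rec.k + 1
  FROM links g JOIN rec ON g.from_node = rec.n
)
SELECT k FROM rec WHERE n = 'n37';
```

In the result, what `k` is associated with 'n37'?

Base: (n30, k=0).
Iteration 1: edges from {n30} -> (n23, k=1), (n9, k=1).
Iteration 2: edges from {n23,n9} -> (n14, k=2), (n37, k=2).
Iteration 3: no outgoing edges from {n14,n37}; recursion stops.

2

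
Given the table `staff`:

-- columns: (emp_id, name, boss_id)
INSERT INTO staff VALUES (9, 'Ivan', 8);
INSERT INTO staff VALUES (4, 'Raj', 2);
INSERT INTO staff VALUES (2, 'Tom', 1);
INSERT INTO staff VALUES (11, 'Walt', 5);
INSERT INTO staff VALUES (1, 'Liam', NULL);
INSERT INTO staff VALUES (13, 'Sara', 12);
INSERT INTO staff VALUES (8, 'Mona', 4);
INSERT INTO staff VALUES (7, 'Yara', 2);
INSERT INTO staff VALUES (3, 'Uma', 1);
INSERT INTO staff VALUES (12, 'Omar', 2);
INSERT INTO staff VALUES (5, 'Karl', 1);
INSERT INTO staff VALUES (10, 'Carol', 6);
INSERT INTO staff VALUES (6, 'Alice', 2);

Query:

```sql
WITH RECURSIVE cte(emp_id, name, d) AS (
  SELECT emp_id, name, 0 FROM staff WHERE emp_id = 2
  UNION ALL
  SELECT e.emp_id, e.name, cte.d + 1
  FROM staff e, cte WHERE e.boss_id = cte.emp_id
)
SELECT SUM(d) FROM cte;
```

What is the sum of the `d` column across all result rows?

Base: emp_id=2 (Tom) at d 0.
Iteration 1: rows with boss_id in {2} -> Raj (id 4, d 1), Alice (id 6, d 1), Yara (id 7, d 1), Omar (id 12, d 1).
Iteration 2: rows with boss_id in {4,6,7,12} -> Mona (id 8, d 2), Carol (id 10, d 2), Sara (id 13, d 2).
Iteration 3: rows with boss_id in {8,10,13} -> Ivan (id 9, d 3).
Iteration 4: no rows with boss_id in {9}; recursion stops.
SUM(d) = 0 + 1 + 1 + 1 + 1 + 2 + 2 + 2 + 3 = 13.

13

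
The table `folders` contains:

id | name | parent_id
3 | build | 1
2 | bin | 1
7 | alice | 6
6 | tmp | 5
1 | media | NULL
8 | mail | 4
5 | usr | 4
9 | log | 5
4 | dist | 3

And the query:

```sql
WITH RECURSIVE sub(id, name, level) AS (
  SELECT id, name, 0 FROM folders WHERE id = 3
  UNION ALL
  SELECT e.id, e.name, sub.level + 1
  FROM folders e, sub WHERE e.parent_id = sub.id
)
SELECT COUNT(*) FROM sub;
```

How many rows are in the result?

Base: id=3 (build) at level 0.
Iteration 1: rows with parent_id in {3} -> dist (id 4, level 1).
Iteration 2: rows with parent_id in {4} -> usr (id 5, level 2), mail (id 8, level 2).
Iteration 3: rows with parent_id in {5,8} -> tmp (id 6, level 3), log (id 9, level 3).
Iteration 4: rows with parent_id in {6,9} -> alice (id 7, level 4).
Iteration 5: no rows with parent_id in {7}; recursion stops.
Total rows emitted: 7.

7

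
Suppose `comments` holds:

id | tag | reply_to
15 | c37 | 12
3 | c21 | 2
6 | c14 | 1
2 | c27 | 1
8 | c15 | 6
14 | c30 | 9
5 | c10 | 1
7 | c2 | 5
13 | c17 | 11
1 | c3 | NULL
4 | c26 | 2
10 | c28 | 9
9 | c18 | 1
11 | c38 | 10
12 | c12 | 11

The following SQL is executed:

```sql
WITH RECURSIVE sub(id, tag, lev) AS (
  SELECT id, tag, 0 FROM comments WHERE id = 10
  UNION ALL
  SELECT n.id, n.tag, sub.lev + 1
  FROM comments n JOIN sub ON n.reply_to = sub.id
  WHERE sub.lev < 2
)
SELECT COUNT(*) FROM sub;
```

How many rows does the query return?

4

Base: id=10 (c28) at lev 0.
Iteration 1: rows with reply_to in {10} -> c38 (id 11, lev 1).
Iteration 2: rows with reply_to in {11} -> c12 (id 12, lev 2), c17 (id 13, lev 2).
Iteration 3: lev < 2 fails for all current rows; recursion stops.
Total rows emitted: 4.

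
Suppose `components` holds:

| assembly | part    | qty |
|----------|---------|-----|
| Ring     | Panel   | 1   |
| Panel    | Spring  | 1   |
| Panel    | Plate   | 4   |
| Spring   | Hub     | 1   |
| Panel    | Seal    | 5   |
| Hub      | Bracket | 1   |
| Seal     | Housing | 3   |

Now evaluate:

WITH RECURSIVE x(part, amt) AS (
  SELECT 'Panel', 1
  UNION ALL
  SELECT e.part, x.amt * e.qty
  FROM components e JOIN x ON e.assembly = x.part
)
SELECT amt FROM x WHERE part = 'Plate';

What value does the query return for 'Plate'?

4

Base: (Panel, amt=1).
Iteration 1: components of {Panel} -> Plate = 1*4 = 4, Seal = 1*5 = 5, Spring = 1*1 = 1.
Iteration 2: components of {Plate,Seal,Spring} -> Housing = 5*3 = 15, Hub = 1*1 = 1.
Iteration 3: components of {Housing,Hub} -> Bracket = 1*1 = 1.
Iteration 4: no further components; recursion stops.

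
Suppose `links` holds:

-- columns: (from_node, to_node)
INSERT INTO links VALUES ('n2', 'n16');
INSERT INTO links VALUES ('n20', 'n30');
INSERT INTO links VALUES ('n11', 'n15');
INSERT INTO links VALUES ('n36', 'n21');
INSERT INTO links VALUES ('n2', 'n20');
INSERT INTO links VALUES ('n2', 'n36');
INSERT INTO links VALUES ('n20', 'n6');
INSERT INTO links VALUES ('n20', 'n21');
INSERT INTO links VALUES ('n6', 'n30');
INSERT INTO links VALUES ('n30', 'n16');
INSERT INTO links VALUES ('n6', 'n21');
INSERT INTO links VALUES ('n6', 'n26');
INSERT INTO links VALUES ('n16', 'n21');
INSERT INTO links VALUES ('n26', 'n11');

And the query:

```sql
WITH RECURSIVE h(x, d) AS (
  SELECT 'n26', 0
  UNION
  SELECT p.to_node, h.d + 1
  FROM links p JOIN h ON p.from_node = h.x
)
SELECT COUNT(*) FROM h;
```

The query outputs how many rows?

Base: (n26, d=0).
Iteration 1: edges from {n26} -> (n11, d=1).
Iteration 2: edges from {n11} -> (n15, d=2).
Iteration 3: no outgoing edges from {n15}; recursion stops.
Total rows emitted: 3.

3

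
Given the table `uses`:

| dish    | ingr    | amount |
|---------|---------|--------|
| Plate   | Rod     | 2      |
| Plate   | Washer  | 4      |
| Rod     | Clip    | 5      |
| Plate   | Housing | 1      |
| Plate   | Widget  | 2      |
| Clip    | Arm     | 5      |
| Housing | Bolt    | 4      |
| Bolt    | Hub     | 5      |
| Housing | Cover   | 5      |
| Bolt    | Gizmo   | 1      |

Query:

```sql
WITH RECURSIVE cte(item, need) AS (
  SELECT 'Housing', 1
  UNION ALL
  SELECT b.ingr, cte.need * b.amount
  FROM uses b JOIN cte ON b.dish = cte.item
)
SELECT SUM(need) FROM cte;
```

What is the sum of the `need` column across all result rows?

34

Base: (Housing, need=1).
Iteration 1: components of {Housing} -> Bolt = 1*4 = 4, Cover = 1*5 = 5.
Iteration 2: components of {Bolt,Cover} -> Gizmo = 4*1 = 4, Hub = 4*5 = 20.
Iteration 3: no further components; recursion stops.
SUM(need) = 1 + 4 + 5 + 20 + 4 = 34.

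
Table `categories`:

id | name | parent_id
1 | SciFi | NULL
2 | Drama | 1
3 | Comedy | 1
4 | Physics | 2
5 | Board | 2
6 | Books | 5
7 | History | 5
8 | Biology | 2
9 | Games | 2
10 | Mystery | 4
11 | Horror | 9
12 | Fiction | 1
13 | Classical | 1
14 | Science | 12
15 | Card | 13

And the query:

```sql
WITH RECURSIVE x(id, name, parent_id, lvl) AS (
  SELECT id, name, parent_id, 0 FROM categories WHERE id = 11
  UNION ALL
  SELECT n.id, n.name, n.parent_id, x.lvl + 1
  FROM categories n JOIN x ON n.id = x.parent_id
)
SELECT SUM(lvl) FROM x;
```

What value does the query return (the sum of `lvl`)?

Base: id=11 (Horror), parent_id=9, lvl 0.
Iteration 1: join on id=9 -> Games (id 9, parent_id=2, lvl 1).
Iteration 2: join on id=2 -> Drama (id 2, parent_id=1, lvl 2).
Iteration 3: join on id=1 -> SciFi (id 1, parent_id=NULL, lvl 3).
Iteration 4: parent_id is NULL; no match; recursion stops.
SUM(lvl) = 0 + 1 + 2 + 3 = 6.

6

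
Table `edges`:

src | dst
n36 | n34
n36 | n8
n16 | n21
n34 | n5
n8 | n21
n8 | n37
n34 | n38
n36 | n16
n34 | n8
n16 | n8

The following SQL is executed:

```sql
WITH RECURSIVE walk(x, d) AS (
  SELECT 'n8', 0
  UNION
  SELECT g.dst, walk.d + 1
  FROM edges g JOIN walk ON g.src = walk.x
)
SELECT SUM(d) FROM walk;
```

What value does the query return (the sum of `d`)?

Base: (n8, d=0).
Iteration 1: edges from {n8} -> (n21, d=1), (n37, d=1).
Iteration 2: no outgoing edges from {n21,n37}; recursion stops.
SUM(d) = 0 + 1 + 1 = 2.

2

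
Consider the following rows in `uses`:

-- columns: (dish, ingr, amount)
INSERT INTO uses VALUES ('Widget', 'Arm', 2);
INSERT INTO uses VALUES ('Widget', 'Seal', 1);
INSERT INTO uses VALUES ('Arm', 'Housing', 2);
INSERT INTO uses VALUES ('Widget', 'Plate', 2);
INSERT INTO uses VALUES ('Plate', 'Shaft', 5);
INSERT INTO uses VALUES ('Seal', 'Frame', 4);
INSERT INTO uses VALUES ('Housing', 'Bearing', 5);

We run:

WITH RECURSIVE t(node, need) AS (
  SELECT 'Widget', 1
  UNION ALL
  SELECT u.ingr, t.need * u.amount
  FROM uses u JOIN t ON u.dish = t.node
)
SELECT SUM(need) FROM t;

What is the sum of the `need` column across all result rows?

44

Base: (Widget, need=1).
Iteration 1: components of {Widget} -> Arm = 1*2 = 2, Plate = 1*2 = 2, Seal = 1*1 = 1.
Iteration 2: components of {Arm,Plate,Seal} -> Frame = 1*4 = 4, Housing = 2*2 = 4, Shaft = 2*5 = 10.
Iteration 3: components of {Frame,Housing,Shaft} -> Bearing = 4*5 = 20.
Iteration 4: no further components; recursion stops.
SUM(need) = 1 + 2 + 1 + 2 + 4 + 4 + 10 + 20 = 44.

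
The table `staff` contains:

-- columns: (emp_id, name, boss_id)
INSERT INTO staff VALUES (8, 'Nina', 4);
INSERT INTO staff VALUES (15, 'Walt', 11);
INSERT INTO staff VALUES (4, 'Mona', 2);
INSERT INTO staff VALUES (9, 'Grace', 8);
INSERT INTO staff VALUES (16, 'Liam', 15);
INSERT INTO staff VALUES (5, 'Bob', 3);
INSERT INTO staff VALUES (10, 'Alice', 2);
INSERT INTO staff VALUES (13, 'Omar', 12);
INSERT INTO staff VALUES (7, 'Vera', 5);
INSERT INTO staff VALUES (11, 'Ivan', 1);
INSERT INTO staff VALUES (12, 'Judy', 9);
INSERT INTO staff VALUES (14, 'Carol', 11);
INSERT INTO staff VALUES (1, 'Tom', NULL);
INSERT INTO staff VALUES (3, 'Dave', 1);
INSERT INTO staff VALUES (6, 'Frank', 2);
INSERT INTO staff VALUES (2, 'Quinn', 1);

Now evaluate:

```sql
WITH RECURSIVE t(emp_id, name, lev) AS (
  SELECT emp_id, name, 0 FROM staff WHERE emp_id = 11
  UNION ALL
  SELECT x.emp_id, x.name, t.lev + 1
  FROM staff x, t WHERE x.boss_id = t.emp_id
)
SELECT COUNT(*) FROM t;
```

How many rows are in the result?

4

Base: emp_id=11 (Ivan) at lev 0.
Iteration 1: rows with boss_id in {11} -> Carol (id 14, lev 1), Walt (id 15, lev 1).
Iteration 2: rows with boss_id in {14,15} -> Liam (id 16, lev 2).
Iteration 3: no rows with boss_id in {16}; recursion stops.
Total rows emitted: 4.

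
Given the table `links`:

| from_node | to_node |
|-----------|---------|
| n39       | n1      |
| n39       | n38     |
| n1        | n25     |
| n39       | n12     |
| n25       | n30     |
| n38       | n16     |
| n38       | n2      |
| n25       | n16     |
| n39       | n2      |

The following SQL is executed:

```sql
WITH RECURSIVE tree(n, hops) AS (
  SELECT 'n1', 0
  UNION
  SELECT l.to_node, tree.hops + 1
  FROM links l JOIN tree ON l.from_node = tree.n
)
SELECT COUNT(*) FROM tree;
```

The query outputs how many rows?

Base: (n1, hops=0).
Iteration 1: edges from {n1} -> (n25, hops=1).
Iteration 2: edges from {n25} -> (n16, hops=2), (n30, hops=2).
Iteration 3: no outgoing edges from {n16,n30}; recursion stops.
Total rows emitted: 4.

4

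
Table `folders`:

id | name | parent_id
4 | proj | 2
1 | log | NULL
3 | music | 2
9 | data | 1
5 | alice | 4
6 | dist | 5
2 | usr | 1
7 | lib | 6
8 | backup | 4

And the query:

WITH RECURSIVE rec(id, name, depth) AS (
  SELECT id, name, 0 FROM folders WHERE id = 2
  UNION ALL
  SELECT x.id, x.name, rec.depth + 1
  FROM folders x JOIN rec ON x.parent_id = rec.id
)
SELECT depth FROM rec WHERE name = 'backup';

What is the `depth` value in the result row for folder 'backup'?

2

Base: id=2 (usr) at depth 0.
Iteration 1: rows with parent_id in {2} -> music (id 3, depth 1), proj (id 4, depth 1).
Iteration 2: rows with parent_id in {3,4} -> alice (id 5, depth 2), backup (id 8, depth 2).
Iteration 3: rows with parent_id in {5,8} -> dist (id 6, depth 3).
Iteration 4: rows with parent_id in {6} -> lib (id 7, depth 4).
Iteration 5: no rows with parent_id in {7}; recursion stops.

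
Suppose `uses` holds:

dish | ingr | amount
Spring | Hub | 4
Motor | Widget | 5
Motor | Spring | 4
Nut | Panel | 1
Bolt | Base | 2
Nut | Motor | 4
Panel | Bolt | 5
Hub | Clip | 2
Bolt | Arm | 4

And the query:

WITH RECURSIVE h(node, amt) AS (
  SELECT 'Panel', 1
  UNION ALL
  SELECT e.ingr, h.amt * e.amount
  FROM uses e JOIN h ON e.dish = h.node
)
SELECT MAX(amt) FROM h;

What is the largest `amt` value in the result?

20

Base: (Panel, amt=1).
Iteration 1: components of {Panel} -> Bolt = 1*5 = 5.
Iteration 2: components of {Bolt} -> Arm = 5*4 = 20, Base = 5*2 = 10.
Iteration 3: no further components; recursion stops.
amt values: 1, 5, 10, 20; the maximum is 20.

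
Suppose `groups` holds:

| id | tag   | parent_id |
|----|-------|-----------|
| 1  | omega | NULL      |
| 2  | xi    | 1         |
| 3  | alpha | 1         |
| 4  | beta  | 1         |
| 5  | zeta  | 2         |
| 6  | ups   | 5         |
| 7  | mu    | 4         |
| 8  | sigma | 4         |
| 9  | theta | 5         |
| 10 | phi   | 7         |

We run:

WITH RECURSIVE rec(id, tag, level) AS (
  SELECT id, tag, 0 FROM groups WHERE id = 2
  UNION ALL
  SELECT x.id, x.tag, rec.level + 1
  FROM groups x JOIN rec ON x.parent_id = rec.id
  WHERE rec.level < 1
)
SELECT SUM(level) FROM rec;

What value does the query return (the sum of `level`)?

1

Base: id=2 (xi) at level 0.
Iteration 1: rows with parent_id in {2} -> zeta (id 5, level 1).
Iteration 2: level < 1 fails for all current rows; recursion stops.
SUM(level) = 0 + 1 = 1.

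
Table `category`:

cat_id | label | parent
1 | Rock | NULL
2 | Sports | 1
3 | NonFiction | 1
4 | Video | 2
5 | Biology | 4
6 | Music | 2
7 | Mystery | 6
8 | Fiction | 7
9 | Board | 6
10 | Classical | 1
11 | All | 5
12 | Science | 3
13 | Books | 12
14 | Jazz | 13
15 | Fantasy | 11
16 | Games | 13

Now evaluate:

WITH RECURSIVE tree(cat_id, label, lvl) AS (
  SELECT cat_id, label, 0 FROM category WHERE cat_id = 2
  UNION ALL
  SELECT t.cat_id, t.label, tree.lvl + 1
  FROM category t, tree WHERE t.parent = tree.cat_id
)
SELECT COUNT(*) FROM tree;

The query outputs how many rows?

9

Base: cat_id=2 (Sports) at lvl 0.
Iteration 1: rows with parent in {2} -> Video (id 4, lvl 1), Music (id 6, lvl 1).
Iteration 2: rows with parent in {4,6} -> Biology (id 5, lvl 2), Mystery (id 7, lvl 2), Board (id 9, lvl 2).
Iteration 3: rows with parent in {5,7,9} -> Fiction (id 8, lvl 3), All (id 11, lvl 3).
Iteration 4: rows with parent in {8,11} -> Fantasy (id 15, lvl 4).
Iteration 5: no rows with parent in {15}; recursion stops.
Total rows emitted: 9.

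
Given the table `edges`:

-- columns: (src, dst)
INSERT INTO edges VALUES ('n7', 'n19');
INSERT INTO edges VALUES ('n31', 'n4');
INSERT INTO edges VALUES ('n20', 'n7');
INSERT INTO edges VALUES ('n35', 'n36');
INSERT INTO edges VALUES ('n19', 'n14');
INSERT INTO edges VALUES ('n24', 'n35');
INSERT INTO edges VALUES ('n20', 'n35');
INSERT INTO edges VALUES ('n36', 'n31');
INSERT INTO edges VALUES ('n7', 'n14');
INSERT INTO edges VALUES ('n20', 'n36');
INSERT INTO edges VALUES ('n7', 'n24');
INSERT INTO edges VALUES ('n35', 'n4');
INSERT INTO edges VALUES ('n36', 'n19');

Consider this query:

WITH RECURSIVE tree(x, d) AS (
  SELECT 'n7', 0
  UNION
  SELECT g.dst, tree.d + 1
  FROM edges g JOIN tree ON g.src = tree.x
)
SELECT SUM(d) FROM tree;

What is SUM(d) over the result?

31

Base: (n7, d=0).
Iteration 1: edges from {n7} -> (n14, d=1), (n19, d=1), (n24, d=1).
Iteration 2: edges from {n14,n19,n24} -> (n14, d=2), (n35, d=2).
Iteration 3: edges from {n14,n35} -> (n36, d=3), (n4, d=3).
Iteration 4: edges from {n36,n4} -> (n19, d=4), (n31, d=4).
Iteration 5: edges from {n19,n31} -> (n14, d=5), (n4, d=5).
Iteration 6: no outgoing edges from {n14,n4}; recursion stops.
SUM(d) = 0 + 1 + 1 + 1 + 2 + 2 + 3 + 3 + 4 + 4 + 5 + 5 = 31.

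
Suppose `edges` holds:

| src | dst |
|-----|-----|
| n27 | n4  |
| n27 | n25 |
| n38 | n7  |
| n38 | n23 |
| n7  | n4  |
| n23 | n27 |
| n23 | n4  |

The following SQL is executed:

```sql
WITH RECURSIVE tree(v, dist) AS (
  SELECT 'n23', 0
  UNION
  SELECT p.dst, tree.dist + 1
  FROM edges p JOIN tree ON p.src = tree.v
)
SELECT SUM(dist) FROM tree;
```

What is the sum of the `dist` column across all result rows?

Base: (n23, dist=0).
Iteration 1: edges from {n23} -> (n27, dist=1), (n4, dist=1).
Iteration 2: edges from {n27,n4} -> (n25, dist=2), (n4, dist=2).
Iteration 3: no outgoing edges from {n25,n4}; recursion stops.
SUM(dist) = 0 + 1 + 1 + 2 + 2 = 6.

6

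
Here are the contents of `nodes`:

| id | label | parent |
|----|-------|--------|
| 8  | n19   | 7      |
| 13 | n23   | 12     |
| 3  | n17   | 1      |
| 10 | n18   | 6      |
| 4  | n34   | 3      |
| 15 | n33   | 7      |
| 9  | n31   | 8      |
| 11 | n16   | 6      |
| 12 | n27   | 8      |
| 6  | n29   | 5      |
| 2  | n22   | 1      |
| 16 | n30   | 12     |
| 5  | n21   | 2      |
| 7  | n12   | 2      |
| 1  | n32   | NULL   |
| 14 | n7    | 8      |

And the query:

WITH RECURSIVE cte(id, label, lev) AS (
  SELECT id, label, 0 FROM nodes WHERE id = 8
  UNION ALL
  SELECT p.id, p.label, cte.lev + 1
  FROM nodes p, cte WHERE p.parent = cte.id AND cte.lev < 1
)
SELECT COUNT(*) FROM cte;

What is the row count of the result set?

4

Base: id=8 (n19) at lev 0.
Iteration 1: rows with parent in {8} -> n31 (id 9, lev 1), n27 (id 12, lev 1), n7 (id 14, lev 1).
Iteration 2: lev < 1 fails for all current rows; recursion stops.
Total rows emitted: 4.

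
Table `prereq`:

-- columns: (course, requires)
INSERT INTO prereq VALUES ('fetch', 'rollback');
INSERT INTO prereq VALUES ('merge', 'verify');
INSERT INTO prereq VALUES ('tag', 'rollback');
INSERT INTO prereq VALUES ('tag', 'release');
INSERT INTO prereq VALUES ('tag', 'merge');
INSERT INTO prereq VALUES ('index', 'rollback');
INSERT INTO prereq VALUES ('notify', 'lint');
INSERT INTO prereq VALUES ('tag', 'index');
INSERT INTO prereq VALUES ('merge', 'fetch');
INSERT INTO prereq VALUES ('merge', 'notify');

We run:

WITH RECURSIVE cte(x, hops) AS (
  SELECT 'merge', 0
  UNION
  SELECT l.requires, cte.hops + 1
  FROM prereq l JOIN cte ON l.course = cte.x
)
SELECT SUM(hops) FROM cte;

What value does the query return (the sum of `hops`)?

7

Base: (merge, hops=0).
Iteration 1: edges from {merge} -> (fetch, hops=1), (notify, hops=1), (verify, hops=1).
Iteration 2: edges from {fetch,notify,verify} -> (lint, hops=2), (rollback, hops=2).
Iteration 3: no outgoing edges from {lint,rollback}; recursion stops.
SUM(hops) = 0 + 1 + 1 + 1 + 2 + 2 = 7.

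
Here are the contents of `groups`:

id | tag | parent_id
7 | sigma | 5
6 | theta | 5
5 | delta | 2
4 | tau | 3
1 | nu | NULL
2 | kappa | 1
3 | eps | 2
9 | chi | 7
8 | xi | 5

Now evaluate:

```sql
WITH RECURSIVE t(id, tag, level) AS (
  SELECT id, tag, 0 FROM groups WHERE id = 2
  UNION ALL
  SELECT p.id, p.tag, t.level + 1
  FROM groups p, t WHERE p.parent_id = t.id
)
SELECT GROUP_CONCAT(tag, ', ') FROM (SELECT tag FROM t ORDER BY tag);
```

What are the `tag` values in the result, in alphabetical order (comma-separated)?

chi, delta, eps, kappa, sigma, tau, theta, xi

Base: id=2 (kappa) at level 0.
Iteration 1: rows with parent_id in {2} -> eps (id 3, level 1), delta (id 5, level 1).
Iteration 2: rows with parent_id in {3,5} -> tau (id 4, level 2), theta (id 6, level 2), sigma (id 7, level 2), xi (id 8, level 2).
Iteration 3: rows with parent_id in {4,6,7,8} -> chi (id 9, level 3).
Iteration 4: no rows with parent_id in {9}; recursion stops.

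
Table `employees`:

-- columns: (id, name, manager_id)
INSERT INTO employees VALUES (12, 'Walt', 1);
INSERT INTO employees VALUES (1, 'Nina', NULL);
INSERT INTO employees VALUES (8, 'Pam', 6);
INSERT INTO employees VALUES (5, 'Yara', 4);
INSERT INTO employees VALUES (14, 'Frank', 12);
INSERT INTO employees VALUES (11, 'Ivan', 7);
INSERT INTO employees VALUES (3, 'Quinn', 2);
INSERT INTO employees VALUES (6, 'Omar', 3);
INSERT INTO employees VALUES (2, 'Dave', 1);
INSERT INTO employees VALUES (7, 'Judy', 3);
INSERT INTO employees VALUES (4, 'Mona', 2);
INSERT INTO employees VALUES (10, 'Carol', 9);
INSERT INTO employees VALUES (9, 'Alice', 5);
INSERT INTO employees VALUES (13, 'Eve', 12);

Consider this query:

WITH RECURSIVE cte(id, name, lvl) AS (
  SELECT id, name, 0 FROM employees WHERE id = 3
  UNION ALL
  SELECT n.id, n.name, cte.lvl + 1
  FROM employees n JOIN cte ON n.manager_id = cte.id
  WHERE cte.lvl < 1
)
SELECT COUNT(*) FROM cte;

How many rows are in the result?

3

Base: id=3 (Quinn) at lvl 0.
Iteration 1: rows with manager_id in {3} -> Omar (id 6, lvl 1), Judy (id 7, lvl 1).
Iteration 2: lvl < 1 fails for all current rows; recursion stops.
Total rows emitted: 3.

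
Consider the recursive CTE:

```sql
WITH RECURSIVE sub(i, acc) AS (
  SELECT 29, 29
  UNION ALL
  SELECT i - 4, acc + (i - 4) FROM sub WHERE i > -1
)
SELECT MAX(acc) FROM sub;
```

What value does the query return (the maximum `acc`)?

120

Base: i=29, acc=29.
Iteration 1: 29 > -1 holds -> i = 29 - 4 = 25, acc = 29 + 25 = 54.
Iteration 2: 25 > -1 holds -> i = 25 - 4 = 21, acc = 54 + 21 = 75.
Iteration 3: 21 > -1 holds -> i = 21 - 4 = 17, acc = 75 + 17 = 92.
Iteration 4: 17 > -1 holds -> i = 17 - 4 = 13, acc = 92 + 13 = 105.
Iteration 5: 13 > -1 holds -> i = 13 - 4 = 9, acc = 105 + 9 = 114.
Iteration 6: 9 > -1 holds -> i = 9 - 4 = 5, acc = 114 + 5 = 119.
Iteration 7: 5 > -1 holds -> i = 5 - 4 = 1, acc = 119 + 1 = 120.
Iteration 8: 1 > -1 holds -> i = 1 - 4 = -3, acc = 120 + -3 = 117.
Iteration 9: -3 > -1 fails; recursion stops.
acc values: 29, 54, 75, 92, 105, 114, 119, 120, 117; the maximum is 120.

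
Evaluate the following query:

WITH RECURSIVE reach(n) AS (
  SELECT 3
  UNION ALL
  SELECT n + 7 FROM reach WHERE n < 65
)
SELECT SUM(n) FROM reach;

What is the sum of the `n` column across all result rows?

345

Base: n=3.
Iteration 1: 3 < 65 holds -> n = 3 + 7 = 10.
Iteration 2: 10 < 65 holds -> n = 10 + 7 = 17.
Iteration 3: 17 < 65 holds -> n = 17 + 7 = 24.
Iteration 4: 24 < 65 holds -> n = 24 + 7 = 31.
Iteration 5: 31 < 65 holds -> n = 31 + 7 = 38.
Iteration 6: 38 < 65 holds -> n = 38 + 7 = 45.
Iteration 7: 45 < 65 holds -> n = 45 + 7 = 52.
Iteration 8: 52 < 65 holds -> n = 52 + 7 = 59.
Iteration 9: 59 < 65 holds -> n = 59 + 7 = 66.
Iteration 10: 66 < 65 fails; recursion stops.
SUM(n) = 3 + 10 + 17 + 24 + 31 + 38 + 45 + 52 + 59 + 66 = 345.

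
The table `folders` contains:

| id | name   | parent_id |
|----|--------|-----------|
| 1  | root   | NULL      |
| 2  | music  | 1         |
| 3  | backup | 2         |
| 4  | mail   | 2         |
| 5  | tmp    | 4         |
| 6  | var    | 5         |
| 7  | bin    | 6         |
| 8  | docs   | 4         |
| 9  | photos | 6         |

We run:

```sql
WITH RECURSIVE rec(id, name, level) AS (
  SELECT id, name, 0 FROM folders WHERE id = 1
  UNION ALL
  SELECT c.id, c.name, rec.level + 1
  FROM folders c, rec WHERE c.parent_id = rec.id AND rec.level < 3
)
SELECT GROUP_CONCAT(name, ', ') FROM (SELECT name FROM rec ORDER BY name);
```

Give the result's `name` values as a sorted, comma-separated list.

Base: id=1 (root) at level 0.
Iteration 1: rows with parent_id in {1} -> music (id 2, level 1).
Iteration 2: rows with parent_id in {2} -> backup (id 3, level 2), mail (id 4, level 2).
Iteration 3: rows with parent_id in {3,4} -> tmp (id 5, level 3), docs (id 8, level 3).
Iteration 4: level < 3 fails for all current rows; recursion stops.

backup, docs, mail, music, root, tmp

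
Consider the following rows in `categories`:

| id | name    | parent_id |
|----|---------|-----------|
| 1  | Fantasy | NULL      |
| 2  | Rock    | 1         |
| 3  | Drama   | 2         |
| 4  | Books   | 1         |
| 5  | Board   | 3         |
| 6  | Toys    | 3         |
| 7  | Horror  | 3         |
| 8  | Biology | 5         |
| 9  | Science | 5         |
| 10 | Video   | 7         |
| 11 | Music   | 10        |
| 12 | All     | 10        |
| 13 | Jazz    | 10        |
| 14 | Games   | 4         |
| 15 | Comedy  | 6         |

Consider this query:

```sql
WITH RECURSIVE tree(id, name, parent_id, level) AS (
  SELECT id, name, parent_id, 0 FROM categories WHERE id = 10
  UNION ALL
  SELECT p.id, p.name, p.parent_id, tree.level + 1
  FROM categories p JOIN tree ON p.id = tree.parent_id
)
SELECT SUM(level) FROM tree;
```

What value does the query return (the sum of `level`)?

Base: id=10 (Video), parent_id=7, level 0.
Iteration 1: join on id=7 -> Horror (id 7, parent_id=3, level 1).
Iteration 2: join on id=3 -> Drama (id 3, parent_id=2, level 2).
Iteration 3: join on id=2 -> Rock (id 2, parent_id=1, level 3).
Iteration 4: join on id=1 -> Fantasy (id 1, parent_id=NULL, level 4).
Iteration 5: parent_id is NULL; no match; recursion stops.
SUM(level) = 0 + 1 + 2 + 3 + 4 = 10.

10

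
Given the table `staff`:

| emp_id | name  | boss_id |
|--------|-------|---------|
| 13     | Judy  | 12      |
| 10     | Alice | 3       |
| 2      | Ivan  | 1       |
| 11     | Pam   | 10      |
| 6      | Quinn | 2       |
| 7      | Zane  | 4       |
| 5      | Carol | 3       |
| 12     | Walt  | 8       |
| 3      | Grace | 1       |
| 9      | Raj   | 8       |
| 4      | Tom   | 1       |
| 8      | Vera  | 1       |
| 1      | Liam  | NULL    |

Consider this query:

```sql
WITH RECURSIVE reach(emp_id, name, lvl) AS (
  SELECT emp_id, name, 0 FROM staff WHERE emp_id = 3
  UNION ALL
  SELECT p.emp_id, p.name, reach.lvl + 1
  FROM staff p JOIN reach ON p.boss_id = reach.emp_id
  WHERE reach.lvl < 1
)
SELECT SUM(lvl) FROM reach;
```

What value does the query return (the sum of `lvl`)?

2

Base: emp_id=3 (Grace) at lvl 0.
Iteration 1: rows with boss_id in {3} -> Carol (id 5, lvl 1), Alice (id 10, lvl 1).
Iteration 2: lvl < 1 fails for all current rows; recursion stops.
SUM(lvl) = 0 + 1 + 1 = 2.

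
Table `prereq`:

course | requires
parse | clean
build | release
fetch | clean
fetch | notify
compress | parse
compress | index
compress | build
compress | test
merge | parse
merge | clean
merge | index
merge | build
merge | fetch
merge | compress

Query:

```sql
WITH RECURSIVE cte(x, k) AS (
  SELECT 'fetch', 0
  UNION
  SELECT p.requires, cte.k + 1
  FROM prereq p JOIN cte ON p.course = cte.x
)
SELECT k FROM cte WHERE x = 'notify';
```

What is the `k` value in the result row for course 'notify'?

1

Base: (fetch, k=0).
Iteration 1: edges from {fetch} -> (clean, k=1), (notify, k=1).
Iteration 2: no outgoing edges from {clean,notify}; recursion stops.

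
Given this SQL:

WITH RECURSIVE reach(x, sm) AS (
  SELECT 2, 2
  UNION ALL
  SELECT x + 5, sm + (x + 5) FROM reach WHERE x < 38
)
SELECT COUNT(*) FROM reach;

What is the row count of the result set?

9

Base: x=2, sm=2.
Iteration 1: 2 < 38 holds -> x = 2 + 5 = 7, sm = 2 + 7 = 9.
Iteration 2: 7 < 38 holds -> x = 7 + 5 = 12, sm = 9 + 12 = 21.
Iteration 3: 12 < 38 holds -> x = 12 + 5 = 17, sm = 21 + 17 = 38.
Iteration 4: 17 < 38 holds -> x = 17 + 5 = 22, sm = 38 + 22 = 60.
Iteration 5: 22 < 38 holds -> x = 22 + 5 = 27, sm = 60 + 27 = 87.
Iteration 6: 27 < 38 holds -> x = 27 + 5 = 32, sm = 87 + 32 = 119.
Iteration 7: 32 < 38 holds -> x = 32 + 5 = 37, sm = 119 + 37 = 156.
Iteration 8: 37 < 38 holds -> x = 37 + 5 = 42, sm = 156 + 42 = 198.
Iteration 9: 42 < 38 fails; recursion stops.
Total rows emitted: 9.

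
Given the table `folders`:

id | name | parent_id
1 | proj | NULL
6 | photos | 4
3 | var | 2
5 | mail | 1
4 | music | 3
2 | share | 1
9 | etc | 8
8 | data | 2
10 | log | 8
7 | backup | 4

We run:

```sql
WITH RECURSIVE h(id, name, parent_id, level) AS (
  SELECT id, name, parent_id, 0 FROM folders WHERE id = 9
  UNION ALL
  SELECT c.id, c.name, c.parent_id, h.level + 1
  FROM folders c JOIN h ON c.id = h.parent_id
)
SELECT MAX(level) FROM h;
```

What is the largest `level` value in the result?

Base: id=9 (etc), parent_id=8, level 0.
Iteration 1: join on id=8 -> data (id 8, parent_id=2, level 1).
Iteration 2: join on id=2 -> share (id 2, parent_id=1, level 2).
Iteration 3: join on id=1 -> proj (id 1, parent_id=NULL, level 3).
Iteration 4: parent_id is NULL; no match; recursion stops.
level values: 0, 1, 2, 3; the maximum is 3.

3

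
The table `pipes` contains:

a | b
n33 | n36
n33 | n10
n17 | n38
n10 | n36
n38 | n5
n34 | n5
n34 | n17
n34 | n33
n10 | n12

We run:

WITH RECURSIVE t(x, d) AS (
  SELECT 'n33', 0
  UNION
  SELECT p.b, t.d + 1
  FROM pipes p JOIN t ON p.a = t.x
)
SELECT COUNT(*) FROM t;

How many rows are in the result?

5

Base: (n33, d=0).
Iteration 1: edges from {n33} -> (n10, d=1), (n36, d=1).
Iteration 2: edges from {n10,n36} -> (n12, d=2), (n36, d=2).
Iteration 3: no outgoing edges from {n12,n36}; recursion stops.
Total rows emitted: 5.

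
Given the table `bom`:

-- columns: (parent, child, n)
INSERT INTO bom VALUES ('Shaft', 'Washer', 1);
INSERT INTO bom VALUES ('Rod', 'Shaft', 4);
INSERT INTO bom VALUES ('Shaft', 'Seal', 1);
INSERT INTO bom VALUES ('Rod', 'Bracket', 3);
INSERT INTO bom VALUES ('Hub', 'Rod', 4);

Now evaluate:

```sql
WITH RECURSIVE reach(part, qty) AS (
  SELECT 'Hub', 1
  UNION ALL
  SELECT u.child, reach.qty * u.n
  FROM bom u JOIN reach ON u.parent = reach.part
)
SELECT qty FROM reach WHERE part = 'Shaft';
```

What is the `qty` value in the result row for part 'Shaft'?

16

Base: (Hub, qty=1).
Iteration 1: components of {Hub} -> Rod = 1*4 = 4.
Iteration 2: components of {Rod} -> Bracket = 4*3 = 12, Shaft = 4*4 = 16.
Iteration 3: components of {Bracket,Shaft} -> Seal = 16*1 = 16, Washer = 16*1 = 16.
Iteration 4: no further components; recursion stops.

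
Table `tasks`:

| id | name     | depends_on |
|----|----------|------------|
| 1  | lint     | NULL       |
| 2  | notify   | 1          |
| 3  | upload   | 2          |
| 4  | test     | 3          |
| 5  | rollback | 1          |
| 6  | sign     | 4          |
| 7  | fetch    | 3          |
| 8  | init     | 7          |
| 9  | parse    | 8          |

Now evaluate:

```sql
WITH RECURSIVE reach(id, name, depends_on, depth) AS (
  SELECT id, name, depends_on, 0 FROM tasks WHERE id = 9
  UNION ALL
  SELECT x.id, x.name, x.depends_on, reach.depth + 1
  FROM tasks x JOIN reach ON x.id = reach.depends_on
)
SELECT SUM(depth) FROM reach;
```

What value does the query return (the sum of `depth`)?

15

Base: id=9 (parse), depends_on=8, depth 0.
Iteration 1: join on id=8 -> init (id 8, depends_on=7, depth 1).
Iteration 2: join on id=7 -> fetch (id 7, depends_on=3, depth 2).
Iteration 3: join on id=3 -> upload (id 3, depends_on=2, depth 3).
Iteration 4: join on id=2 -> notify (id 2, depends_on=1, depth 4).
Iteration 5: join on id=1 -> lint (id 1, depends_on=NULL, depth 5).
Iteration 6: depends_on is NULL; no match; recursion stops.
SUM(depth) = 0 + 1 + 2 + 3 + 4 + 5 = 15.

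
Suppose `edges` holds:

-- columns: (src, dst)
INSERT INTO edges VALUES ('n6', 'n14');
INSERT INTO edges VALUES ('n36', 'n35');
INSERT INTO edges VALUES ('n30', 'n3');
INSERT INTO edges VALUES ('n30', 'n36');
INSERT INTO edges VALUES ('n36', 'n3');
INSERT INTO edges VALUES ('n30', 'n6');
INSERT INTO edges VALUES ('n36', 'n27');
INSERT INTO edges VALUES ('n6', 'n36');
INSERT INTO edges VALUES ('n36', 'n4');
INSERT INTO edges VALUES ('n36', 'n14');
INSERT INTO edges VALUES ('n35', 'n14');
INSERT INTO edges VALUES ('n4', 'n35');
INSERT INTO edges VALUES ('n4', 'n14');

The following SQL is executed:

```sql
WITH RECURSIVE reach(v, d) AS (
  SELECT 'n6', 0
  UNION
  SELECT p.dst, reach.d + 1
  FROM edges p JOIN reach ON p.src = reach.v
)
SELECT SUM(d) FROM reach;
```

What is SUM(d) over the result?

22

Base: (n6, d=0).
Iteration 1: edges from {n6} -> (n14, d=1), (n36, d=1).
Iteration 2: edges from {n14,n36} -> (n14, d=2), (n27, d=2), (n3, d=2), (n35, d=2), (n4, d=2).
Iteration 3: edges from {n14,n27,n3,n35,n4} -> (n14, d=3), (n35, d=3). [UNION drops 1 duplicate row(s)]
Iteration 4: edges from {n14,n35} -> (n14, d=4).
Iteration 5: no outgoing edges from {n14}; recursion stops.
SUM(d) = 0 + 1 + 1 + 2 + 2 + 2 + 2 + 2 + 3 + 3 + 4 = 22.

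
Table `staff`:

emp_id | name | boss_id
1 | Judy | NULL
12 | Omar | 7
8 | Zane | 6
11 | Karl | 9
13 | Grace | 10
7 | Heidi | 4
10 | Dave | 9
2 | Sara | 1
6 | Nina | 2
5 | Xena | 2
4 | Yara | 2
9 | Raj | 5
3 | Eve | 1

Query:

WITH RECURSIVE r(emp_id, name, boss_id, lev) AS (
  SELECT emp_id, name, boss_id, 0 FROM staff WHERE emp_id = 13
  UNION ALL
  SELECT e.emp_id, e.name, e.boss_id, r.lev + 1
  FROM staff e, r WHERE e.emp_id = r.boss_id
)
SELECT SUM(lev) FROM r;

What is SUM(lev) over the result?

15

Base: emp_id=13 (Grace), boss_id=10, lev 0.
Iteration 1: join on emp_id=10 -> Dave (id 10, boss_id=9, lev 1).
Iteration 2: join on emp_id=9 -> Raj (id 9, boss_id=5, lev 2).
Iteration 3: join on emp_id=5 -> Xena (id 5, boss_id=2, lev 3).
Iteration 4: join on emp_id=2 -> Sara (id 2, boss_id=1, lev 4).
Iteration 5: join on emp_id=1 -> Judy (id 1, boss_id=NULL, lev 5).
Iteration 6: boss_id is NULL; no match; recursion stops.
SUM(lev) = 0 + 1 + 2 + 3 + 4 + 5 = 15.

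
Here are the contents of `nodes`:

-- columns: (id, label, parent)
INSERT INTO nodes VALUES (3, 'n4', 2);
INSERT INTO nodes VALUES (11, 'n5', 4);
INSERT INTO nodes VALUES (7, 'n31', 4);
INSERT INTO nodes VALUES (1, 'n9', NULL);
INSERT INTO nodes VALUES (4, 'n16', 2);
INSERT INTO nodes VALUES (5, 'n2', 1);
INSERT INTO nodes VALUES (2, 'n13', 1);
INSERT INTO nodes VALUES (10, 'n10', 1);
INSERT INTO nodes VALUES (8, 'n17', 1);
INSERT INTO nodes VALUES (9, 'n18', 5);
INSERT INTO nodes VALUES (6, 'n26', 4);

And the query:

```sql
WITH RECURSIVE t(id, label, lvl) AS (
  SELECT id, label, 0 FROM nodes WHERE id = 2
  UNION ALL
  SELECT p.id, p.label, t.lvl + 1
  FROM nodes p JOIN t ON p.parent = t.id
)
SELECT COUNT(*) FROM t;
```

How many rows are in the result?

6

Base: id=2 (n13) at lvl 0.
Iteration 1: rows with parent in {2} -> n4 (id 3, lvl 1), n16 (id 4, lvl 1).
Iteration 2: rows with parent in {3,4} -> n26 (id 6, lvl 2), n31 (id 7, lvl 2), n5 (id 11, lvl 2).
Iteration 3: no rows with parent in {6,7,11}; recursion stops.
Total rows emitted: 6.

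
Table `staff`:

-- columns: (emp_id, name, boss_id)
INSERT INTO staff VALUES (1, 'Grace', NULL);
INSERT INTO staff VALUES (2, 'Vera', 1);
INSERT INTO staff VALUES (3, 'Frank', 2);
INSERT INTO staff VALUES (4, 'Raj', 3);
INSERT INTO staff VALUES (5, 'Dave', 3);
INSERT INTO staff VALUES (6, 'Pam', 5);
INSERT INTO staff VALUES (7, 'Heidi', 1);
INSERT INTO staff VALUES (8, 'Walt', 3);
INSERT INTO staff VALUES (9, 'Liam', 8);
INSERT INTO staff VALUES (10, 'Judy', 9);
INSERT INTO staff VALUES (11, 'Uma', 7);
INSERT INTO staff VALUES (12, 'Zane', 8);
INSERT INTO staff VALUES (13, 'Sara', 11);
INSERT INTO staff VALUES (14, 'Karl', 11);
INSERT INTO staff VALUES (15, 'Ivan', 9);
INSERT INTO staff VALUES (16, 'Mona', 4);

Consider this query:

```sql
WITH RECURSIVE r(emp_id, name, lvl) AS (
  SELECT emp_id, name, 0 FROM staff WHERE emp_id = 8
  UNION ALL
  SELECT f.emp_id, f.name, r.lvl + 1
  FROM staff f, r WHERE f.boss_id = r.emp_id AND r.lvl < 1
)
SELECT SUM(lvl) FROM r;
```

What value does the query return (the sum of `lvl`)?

2

Base: emp_id=8 (Walt) at lvl 0.
Iteration 1: rows with boss_id in {8} -> Liam (id 9, lvl 1), Zane (id 12, lvl 1).
Iteration 2: lvl < 1 fails for all current rows; recursion stops.
SUM(lvl) = 0 + 1 + 1 = 2.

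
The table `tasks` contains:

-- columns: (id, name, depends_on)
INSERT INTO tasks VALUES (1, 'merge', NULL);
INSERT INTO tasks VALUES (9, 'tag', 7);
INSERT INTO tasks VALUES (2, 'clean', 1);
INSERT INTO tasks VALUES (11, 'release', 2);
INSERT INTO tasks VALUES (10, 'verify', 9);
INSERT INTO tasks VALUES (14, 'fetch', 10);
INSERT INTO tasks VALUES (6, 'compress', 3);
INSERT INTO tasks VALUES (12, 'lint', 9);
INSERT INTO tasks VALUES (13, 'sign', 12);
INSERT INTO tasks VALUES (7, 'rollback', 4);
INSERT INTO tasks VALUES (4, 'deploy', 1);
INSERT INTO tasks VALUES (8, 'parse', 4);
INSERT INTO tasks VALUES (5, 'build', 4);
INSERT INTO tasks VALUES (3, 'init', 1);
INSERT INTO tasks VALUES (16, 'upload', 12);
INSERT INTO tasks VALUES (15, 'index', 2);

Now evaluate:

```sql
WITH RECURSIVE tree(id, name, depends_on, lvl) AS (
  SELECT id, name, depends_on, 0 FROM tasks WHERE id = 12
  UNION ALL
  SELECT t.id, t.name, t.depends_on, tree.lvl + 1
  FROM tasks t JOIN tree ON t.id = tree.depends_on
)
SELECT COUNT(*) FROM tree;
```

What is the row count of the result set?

5

Base: id=12 (lint), depends_on=9, lvl 0.
Iteration 1: join on id=9 -> tag (id 9, depends_on=7, lvl 1).
Iteration 2: join on id=7 -> rollback (id 7, depends_on=4, lvl 2).
Iteration 3: join on id=4 -> deploy (id 4, depends_on=1, lvl 3).
Iteration 4: join on id=1 -> merge (id 1, depends_on=NULL, lvl 4).
Iteration 5: depends_on is NULL; no match; recursion stops.
Total rows emitted: 5.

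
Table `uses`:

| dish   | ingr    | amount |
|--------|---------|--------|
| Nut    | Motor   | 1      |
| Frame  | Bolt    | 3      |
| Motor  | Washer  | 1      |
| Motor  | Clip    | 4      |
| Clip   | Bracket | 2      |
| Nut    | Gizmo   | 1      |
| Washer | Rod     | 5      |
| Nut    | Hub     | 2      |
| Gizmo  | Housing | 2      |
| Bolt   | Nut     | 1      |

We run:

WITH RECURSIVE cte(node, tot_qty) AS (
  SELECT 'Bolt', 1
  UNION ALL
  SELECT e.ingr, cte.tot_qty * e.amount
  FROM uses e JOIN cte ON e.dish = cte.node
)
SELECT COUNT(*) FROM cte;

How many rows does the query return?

10

Base: (Bolt, tot_qty=1).
Iteration 1: components of {Bolt} -> Nut = 1*1 = 1.
Iteration 2: components of {Nut} -> Gizmo = 1*1 = 1, Hub = 1*2 = 2, Motor = 1*1 = 1.
Iteration 3: components of {Gizmo,Hub,Motor} -> Clip = 1*4 = 4, Housing = 1*2 = 2, Washer = 1*1 = 1.
Iteration 4: components of {Clip,Housing,Washer} -> Bracket = 4*2 = 8, Rod = 1*5 = 5.
Iteration 5: no further components; recursion stops.
Total rows emitted: 10.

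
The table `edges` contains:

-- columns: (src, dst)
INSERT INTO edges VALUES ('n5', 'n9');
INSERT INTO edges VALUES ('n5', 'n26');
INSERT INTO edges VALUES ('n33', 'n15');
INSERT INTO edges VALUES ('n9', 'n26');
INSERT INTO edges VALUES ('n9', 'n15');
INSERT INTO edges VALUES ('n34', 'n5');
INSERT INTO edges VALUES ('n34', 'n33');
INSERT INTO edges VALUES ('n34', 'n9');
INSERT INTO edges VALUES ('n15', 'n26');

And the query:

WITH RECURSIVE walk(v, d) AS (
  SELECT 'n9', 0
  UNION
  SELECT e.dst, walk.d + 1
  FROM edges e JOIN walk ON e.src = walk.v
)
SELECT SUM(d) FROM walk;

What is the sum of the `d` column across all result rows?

Base: (n9, d=0).
Iteration 1: edges from {n9} -> (n15, d=1), (n26, d=1).
Iteration 2: edges from {n15,n26} -> (n26, d=2).
Iteration 3: no outgoing edges from {n26}; recursion stops.
SUM(d) = 0 + 1 + 1 + 2 = 4.

4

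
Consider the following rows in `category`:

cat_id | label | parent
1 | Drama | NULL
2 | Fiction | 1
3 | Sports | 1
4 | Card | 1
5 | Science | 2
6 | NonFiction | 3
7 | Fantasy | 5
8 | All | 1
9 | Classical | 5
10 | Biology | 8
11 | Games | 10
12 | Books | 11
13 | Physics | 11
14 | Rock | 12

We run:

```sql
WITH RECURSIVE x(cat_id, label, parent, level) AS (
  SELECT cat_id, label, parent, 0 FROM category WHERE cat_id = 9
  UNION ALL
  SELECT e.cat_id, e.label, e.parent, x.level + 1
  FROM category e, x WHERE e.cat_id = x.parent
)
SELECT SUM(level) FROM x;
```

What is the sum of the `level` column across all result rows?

Base: cat_id=9 (Classical), parent=5, level 0.
Iteration 1: join on cat_id=5 -> Science (id 5, parent=2, level 1).
Iteration 2: join on cat_id=2 -> Fiction (id 2, parent=1, level 2).
Iteration 3: join on cat_id=1 -> Drama (id 1, parent=NULL, level 3).
Iteration 4: parent is NULL; no match; recursion stops.
SUM(level) = 0 + 1 + 2 + 3 = 6.

6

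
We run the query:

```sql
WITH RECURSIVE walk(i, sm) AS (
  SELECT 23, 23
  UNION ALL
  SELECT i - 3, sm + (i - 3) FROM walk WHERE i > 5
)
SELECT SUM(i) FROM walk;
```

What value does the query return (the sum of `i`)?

Base: i=23, sm=23.
Iteration 1: 23 > 5 holds -> i = 23 - 3 = 20, sm = 23 + 20 = 43.
Iteration 2: 20 > 5 holds -> i = 20 - 3 = 17, sm = 43 + 17 = 60.
Iteration 3: 17 > 5 holds -> i = 17 - 3 = 14, sm = 60 + 14 = 74.
Iteration 4: 14 > 5 holds -> i = 14 - 3 = 11, sm = 74 + 11 = 85.
Iteration 5: 11 > 5 holds -> i = 11 - 3 = 8, sm = 85 + 8 = 93.
Iteration 6: 8 > 5 holds -> i = 8 - 3 = 5, sm = 93 + 5 = 98.
Iteration 7: 5 > 5 fails; recursion stops.
SUM(i) = 23 + 20 + 17 + 14 + 11 + 8 + 5 = 98.

98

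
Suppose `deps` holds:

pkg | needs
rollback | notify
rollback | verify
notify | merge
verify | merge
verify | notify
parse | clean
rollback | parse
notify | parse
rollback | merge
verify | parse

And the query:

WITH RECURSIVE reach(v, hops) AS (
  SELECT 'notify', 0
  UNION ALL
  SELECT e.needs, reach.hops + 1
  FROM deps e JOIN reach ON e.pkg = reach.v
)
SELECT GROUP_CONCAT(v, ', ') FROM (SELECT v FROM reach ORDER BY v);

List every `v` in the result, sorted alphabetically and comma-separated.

Base: (notify, hops=0).
Iteration 1: edges from {notify} -> (merge, hops=1), (parse, hops=1).
Iteration 2: edges from {merge,parse} -> (clean, hops=2).
Iteration 3: no outgoing edges from {clean}; recursion stops.

clean, merge, notify, parse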